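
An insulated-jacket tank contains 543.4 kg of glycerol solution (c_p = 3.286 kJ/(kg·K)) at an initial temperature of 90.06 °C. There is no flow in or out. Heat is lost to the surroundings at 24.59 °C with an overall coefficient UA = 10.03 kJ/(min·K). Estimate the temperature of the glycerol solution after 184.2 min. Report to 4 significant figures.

47.85 °C

Lumped-capacitance energy balance: M c_p dT/dt = UA(T_amb − T).
dT/dt = (T_ss − T)/τ with T_ss = T_amb = 24.5900 °C, τ = M c_p/UA = 543.4·3.286/10.03 = 178.027 min.
This is linear first-order; T(t) = T_ss + (T₀ − T_ss) e^(−t/τ).
T(184.2) = 24.5900 + (65.4700)·0.355342 = 47.8543 °C.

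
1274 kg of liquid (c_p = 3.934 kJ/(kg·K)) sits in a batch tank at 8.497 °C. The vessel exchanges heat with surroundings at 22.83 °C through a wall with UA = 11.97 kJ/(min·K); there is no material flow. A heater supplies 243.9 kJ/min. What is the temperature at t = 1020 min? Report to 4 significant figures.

40.17 °C

First-law balance (no shaft work): M c_p dT/dt = −UA(T − T_amb) + Q̇.
dT/dt = (T_ss − T)/τ with T_ss = T_amb + Q̇/UA = 22.83 + 243.9/11.97 = 43.2059 °C, τ = M c_p/UA = 1274·3.934/11.97 = 418.706 min.
This is linear first-order; T(t) = T_ss + (T₀ − T_ss) e^(−t/τ).
T(1020) = 43.2059 + (-34.7089)·0.0875037 = 40.1688 °C.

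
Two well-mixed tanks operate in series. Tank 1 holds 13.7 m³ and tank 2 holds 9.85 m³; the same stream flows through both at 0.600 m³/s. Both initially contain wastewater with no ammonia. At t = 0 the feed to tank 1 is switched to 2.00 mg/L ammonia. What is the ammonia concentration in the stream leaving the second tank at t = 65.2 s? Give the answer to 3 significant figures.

1.69 mg/L

Time constants: τᵢ = Vᵢ/Q for each well-mixed tank.
τ₁ = 13.7/0.600 = 22.833 s; τ₂ = 9.85/0.600 = 16.417 s.
Tank 1: C₁ = C_in(1 − e^(−t/τ₁)). Tank 2 (τ₁ ≠ τ₂): C₂ = C_in[1 − (τ₁ e^(−t/τ₁) − τ₂ e^(−t/τ₂))/(τ₁ − τ₂)].
At t = 65.2: e^(−t/τ₁) = 0.057529, e^(−t/τ₂) = 0.018844.
C₂ = 2.00·[1 − (22.833·0.057529 − 16.417·0.018844)/(6.4167)] = 2.00·0.84350 = 1.6870 mg/L.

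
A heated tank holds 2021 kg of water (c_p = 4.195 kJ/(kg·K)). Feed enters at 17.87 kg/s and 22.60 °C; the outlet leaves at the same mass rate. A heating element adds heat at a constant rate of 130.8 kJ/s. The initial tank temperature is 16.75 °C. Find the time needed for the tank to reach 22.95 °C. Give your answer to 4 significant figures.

191.7 s

M c_p dT/dt = ṁ c_p (T_in − T) + Q̇.
τ = M/ṁ = 113.095 s; T_ss = T_in + Q̇/(ṁ c_p) = 24.3448 °C.
T(t) = T_ss + (T₀ − T_ss) e^(−t/τ). Set T = 22.95:
e^(−t/τ) = (22.95 − 24.3448)/(16.75 − 24.3448) = 0.183654
t = −113.095 · ln(0.183654) = 191.661 s.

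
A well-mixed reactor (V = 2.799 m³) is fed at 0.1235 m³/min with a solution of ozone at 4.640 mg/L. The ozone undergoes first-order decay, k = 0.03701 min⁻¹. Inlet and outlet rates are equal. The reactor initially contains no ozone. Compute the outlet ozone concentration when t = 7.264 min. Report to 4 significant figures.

Species balance: V dC/dt = Q C_in − Q C − k V C.
dC/dt = (Q/V) C_in − (Q/V + k) C; effective rate a = Q/V + k = 0.0441229 + 0.03701 = 0.0811329 min⁻¹.
C_ss = Q C_in/(Q + kV) = 2.52339 mg/L; C(t) = C_ss + (C₀ − C_ss) e^(−a t).
C(7.264) = 2.52339 + (-2.52339)·e^(−0.0811329·7.264) = 2.52339 + (-2.52339)·0.554688 = 1.12370 mg/L.

1.124 mg/L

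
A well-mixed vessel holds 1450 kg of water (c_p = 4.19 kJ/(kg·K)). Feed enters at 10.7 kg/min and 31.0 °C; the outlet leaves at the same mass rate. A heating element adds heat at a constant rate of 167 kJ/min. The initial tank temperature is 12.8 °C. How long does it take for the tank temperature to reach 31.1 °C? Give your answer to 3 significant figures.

244 min

M c_p dT/dt = ṁ c_p (T_in − T) + Q̇.
τ = M/ṁ = 135.51 min; T_ss = T_in + Q̇/(ṁ c_p) = 34.725 °C.
T(t) = T_ss + (T₀ − T_ss) e^(−t/τ). Set T = 31.1:
e^(−t/τ) = (31.1 − 34.725)/(12.8 − 34.725) = 0.16533
t = −135.51 · ln(0.16533) = 243.90 min.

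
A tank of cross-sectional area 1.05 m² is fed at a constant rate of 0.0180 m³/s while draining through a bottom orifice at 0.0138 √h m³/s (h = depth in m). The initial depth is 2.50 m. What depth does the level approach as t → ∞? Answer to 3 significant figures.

1.70 m

Mass balance (ρ constant): A dh/dt = Q_in − 0.0138 √h. At steady state dh/dt = 0:
Q_in = 0.0138 √h_ss ⇒ √h_ss = 0.0180/0.0138 = 1.3043.
h_ss = 1.3043² = 1.7013 m. (Since h₀ = 2.50 m > h_ss, the level will fall toward this value.)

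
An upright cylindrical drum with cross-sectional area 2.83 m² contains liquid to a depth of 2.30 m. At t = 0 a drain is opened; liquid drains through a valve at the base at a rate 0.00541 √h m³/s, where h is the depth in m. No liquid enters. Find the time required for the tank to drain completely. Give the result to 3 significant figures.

A dh/dt = −Q_out = −0.00541 √h.
This is separable: 2 d(√h)/dt = −0.00541/A, so √h = √h₀ − (0.00541/(2A)) t.
Set h = 0: 2√h₀ = (0.00541/A) t_empty ⇒ t_empty = 2A√h₀/0.00541.
t_empty = 2·2.83·√2.30/0.00541 = 5.6600·1.5166/0.00541 = 1586.7 s.

1590 s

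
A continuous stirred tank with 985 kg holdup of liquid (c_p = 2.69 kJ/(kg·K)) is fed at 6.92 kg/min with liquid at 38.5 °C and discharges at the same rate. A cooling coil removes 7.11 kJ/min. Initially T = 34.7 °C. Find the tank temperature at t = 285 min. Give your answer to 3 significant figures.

M c_p dT/dt = ṁ c_p (T_in − T) − Q̇.
τ = M/ṁ = 142.34 min; T_ss = T_in − Q̇/(ṁ c_p) = 38.5 − 7.11/(6.92·2.69) = 38.118 °C.
Integrating: T(t) = T_ss + (T₀ − T_ss) e^(−t/τ).
T(285) = 38.118 + (-3.4180)·e^(−285/142.34) = 38.118 + (-3.4180)·0.13503 = 37.656 °C.

37.7 °C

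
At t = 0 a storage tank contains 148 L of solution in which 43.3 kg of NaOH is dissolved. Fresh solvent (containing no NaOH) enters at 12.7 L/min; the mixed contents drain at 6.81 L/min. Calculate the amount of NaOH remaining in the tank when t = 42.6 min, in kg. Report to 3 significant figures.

Total volume: dV/dt = Q_in − Q_out = 5.8900 L/min, so V(t) = 148 + 5.8900 t and V(42.6) = 398.91 L.
Solute balance: dm/dt = 0 − Q_out C = −Q_out m/V(t).
dm/m = −Q_out dt/(V₀ + 5.8900 t); integrating gives ln(m/m₀) = −(Q_out/(Q_in−Q_out)) ln(V/V₀).
m = m₀ (V₀/V)^(Q_out/(Q_in−Q_out)) = 43.3 × (148/398.91)^(1.1562) = 13.760 kg.

13.8 kg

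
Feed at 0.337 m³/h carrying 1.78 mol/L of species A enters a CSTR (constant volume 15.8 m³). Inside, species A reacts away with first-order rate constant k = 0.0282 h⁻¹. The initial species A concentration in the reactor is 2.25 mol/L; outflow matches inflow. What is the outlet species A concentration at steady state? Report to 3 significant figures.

0.767 mol/L

Accumulation = in − out − consumed: V dC/dt = Q C_in − Q C − k V C.
Steady state (dC/dt = 0): C_ss = Q C_in/(Q + kV) = C_in/(1 + kV/Q).
C_ss = 0.337·1.78/(0.337 + 0.0282·15.8) = 0.59986/0.78256 = 0.76654 mol/L.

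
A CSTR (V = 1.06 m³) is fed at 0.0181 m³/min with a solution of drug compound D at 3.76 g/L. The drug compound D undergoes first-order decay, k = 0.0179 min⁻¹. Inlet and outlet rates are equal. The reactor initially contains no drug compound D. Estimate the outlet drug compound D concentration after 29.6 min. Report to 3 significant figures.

1.18 g/L

Accumulation = in − out − consumed: V dC/dt = Q C_in − Q C − k V C.
dC/dt = (Q/V) C_in − (Q/V + k) C; effective rate a = Q/V + k = 0.017075 + 0.0179 = 0.034975 min⁻¹.
C_ss = Q C_in/(Q + kV) = 1.8357 g/L; C(t) = C_ss + (C₀ − C_ss) e^(−a t).
C(29.6) = 1.8357 + (-1.8357)·e^(−0.034975·29.6) = 1.8357 + (-1.8357)·0.35513 = 1.1838 g/L.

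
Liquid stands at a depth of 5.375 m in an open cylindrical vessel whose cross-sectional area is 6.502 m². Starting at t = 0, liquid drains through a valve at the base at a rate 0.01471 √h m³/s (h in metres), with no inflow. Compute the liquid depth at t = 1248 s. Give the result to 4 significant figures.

0.8221 m

Unsteady balance on liquid volume: A dh/dt = −0.01471 √h.
This is separable: 2 d(√h)/dt = −0.01471/A, so √h = √h₀ − (0.01471/(2A)) t.
√h = √5.375 − 0.01471·1248/(2·6.502) = 2.31840 − 1.41173 = 0.906679.
h = 0.906679² = 0.822067 m.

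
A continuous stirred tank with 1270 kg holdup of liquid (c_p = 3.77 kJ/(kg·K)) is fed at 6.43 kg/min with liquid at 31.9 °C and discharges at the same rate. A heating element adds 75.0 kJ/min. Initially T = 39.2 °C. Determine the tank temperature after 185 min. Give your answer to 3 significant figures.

36.6 °C

M c_p dT/dt = ṁ c_p (T_in − T) + Q̇.
τ = M/ṁ = 197.51 min; T_ss = T_in + Q̇/(ṁ c_p) = 31.9 + 75.0/(6.43·3.77) = 34.994 °C.
Integrating: T(t) = T_ss + (T₀ − T_ss) e^(−t/τ).
T(185) = 34.994 + (4.2061)·e^(−185/197.51) = 34.994 + (4.2061)·0.39194 = 36.642 °C.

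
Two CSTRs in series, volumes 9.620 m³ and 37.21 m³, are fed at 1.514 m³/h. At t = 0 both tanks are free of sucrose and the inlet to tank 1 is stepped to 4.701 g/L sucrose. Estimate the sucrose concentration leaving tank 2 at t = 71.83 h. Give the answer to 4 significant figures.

4.360 g/L

Time constants: τᵢ = Vᵢ/Q for each well-mixed tank.
τ₁ = 9.620/1.514 = 6.35403 h; τ₂ = 37.21/1.514 = 24.5773 h.
Solving the cascade with C₁(0)=C₂(0)=0 gives C₂(t) = C_in[1 − (τ₁ e^(−t/τ₁) − τ₂ e^(−t/τ₂))/(τ₁ − τ₂)].
At t = 71.83: e^(−t/τ₁) = 1.23157e-05, e^(−t/τ₂) = 0.0537927.
C₂ = 4.701·[1 − (6.35403·1.23157e-05 − 24.5773·0.0537927)/(-18.2232)] = 4.701·0.927455 = 4.35997 g/L.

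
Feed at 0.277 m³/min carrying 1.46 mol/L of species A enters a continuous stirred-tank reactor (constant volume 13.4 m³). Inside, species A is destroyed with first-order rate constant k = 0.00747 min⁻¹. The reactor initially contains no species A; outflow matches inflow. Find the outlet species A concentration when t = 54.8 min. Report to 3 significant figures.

0.843 mol/L

Accumulation = in − out − consumed: V dC/dt = Q C_in − Q C − k V C.
This is linear with rate a = Q/V + k = 0.028142 min⁻¹.
C_ss = Q C_in/(Q + kV) = 1.0725 mol/L; C(t) = C_ss + (C₀ − C_ss) e^(−a t).
C(54.8) = 1.0725 + (-1.0725)·e^(−0.028142·54.8) = 1.0725 + (-1.0725)·0.21392 = 0.84304 mol/L.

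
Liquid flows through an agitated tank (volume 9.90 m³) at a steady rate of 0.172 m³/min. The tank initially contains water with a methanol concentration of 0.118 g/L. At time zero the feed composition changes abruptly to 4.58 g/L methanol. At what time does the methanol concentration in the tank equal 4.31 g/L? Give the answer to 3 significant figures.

161 min

Species balance: V dC/dt = Q(C_in − C) ⇒ τ = V/Q = 57.558 min.
C(t) = C_in + (C₀ − C_in) e^(−t/τ). Set C = 4.31 and solve for t:
e^(−t/τ) = (C − C_in)/(C₀ − C_in) = (4.31 − 4.58)/(0.118 − 4.58) = 0.060511
t = −τ ln(…) = 57.558 × 2.8049 = 161.45 min.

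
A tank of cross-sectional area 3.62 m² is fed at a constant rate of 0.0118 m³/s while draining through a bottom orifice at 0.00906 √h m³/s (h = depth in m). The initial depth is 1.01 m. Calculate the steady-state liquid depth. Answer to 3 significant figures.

1.70 m

Level balance: A dh/dt = 0.0118 − 0.00906 √h. Setting dh/dt = 0:
Q_in = 0.00906 √h_ss ⇒ √h_ss = 0.0118/0.00906 = 1.3024.
h_ss = 1.3024² = 1.6963 m. (Since h₀ = 1.01 m < h_ss, the level will rise toward this value.)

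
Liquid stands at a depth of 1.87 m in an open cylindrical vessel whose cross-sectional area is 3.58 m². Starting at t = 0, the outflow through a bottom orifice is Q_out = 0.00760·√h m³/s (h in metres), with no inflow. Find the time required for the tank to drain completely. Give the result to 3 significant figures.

1290 s

A dh/dt = −Q_out = −0.00760 √h.
This is separable: 2 d(√h)/dt = −0.00760/A, so √h = √h₀ − (0.00760/(2A)) t.
Tank is empty when √h = 0: t_empty = 2A√h₀/0.00760.
t_empty = 2·3.58·√1.87/0.00760 = 7.1600·1.3675/0.00760 = 1288.3 s.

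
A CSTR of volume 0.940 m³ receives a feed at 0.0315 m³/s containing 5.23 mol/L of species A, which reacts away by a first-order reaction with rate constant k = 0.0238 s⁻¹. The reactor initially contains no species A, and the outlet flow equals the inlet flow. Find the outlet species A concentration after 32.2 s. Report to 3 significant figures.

Accumulation = in − out − consumed: V dC/dt = Q C_in − Q C − k V C.
dC/dt = (Q/V) C_in − (Q/V + k) C; effective rate a = Q/V + k = 0.033511 + 0.0238 = 0.057311 s⁻¹.
C_ss = Q C_in/(Q + kV) = 3.0581 mol/L; C(t) = C_ss + (C₀ − C_ss) e^(−a t).
C(32.2) = 3.0581 + (-3.0581)·e^(−0.057311·32.2) = 3.0581 + (-3.0581)·0.15796 = 2.5750 mol/L.

2.58 mol/L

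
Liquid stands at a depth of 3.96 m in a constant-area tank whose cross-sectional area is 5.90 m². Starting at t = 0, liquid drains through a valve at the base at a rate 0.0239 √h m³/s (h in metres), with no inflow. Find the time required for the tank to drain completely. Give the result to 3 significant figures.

982 s

Unsteady balance on liquid volume: A dh/dt = −0.0239 √h.
Separate and integrate: 2(√h − √h₀) = −(0.0239/A) t.
Tank is empty when √h = 0: t_empty = 2A√h₀/0.0239.
t_empty = 2·5.90·√3.96/0.0239 = 11.800·1.9900/0.0239 = 982.50 s.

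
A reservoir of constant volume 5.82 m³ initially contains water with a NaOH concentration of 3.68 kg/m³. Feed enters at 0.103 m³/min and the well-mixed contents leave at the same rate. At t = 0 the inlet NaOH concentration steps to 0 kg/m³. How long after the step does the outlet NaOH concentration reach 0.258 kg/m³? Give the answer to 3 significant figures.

150 min

Species balance: V dC/dt = Q(C_in − C) ⇒ τ = V/Q = 56.505 min.
C(t) = C_in + (C₀ − C_in) e^(−t/τ). Set C = 0.258 and solve for t:
e^(−t/τ) = (C − C_in)/(C₀ − C_in) = (0.258 − 0)/(3.68 − 0) = 0.070109
t = −τ ln(…) = 56.505 × 2.6577 = 150.17 min.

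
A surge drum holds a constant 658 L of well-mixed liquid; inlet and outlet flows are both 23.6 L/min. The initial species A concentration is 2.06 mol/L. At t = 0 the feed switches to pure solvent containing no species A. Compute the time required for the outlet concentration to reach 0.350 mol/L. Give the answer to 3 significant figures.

49.4 min

Species balance: V dC/dt = Q(C_in − C) ⇒ τ = V/Q = 27.881 min.
C(t) = C_in + (C₀ − C_in) e^(−t/τ). Set C = 0.350 and solve for t:
e^(−t/τ) = (C − C_in)/(C₀ − C_in) = (0.350 − 0)/(2.06 − 0) = 0.16990
t = −τ ln(…) = 27.881 × 1.7725 = 49.420 min.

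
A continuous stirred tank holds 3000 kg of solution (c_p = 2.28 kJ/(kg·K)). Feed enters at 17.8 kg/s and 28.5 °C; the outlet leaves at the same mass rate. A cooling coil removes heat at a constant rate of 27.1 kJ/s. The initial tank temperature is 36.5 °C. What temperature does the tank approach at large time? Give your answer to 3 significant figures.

Unsteady energy balance on the tank contents: M c_p dT/dt = ṁ c_p (T_in − T) − 27.1.
At steady state dT/dt = 0 ⇒ T_ss = T_in − Q̇/(ṁ c_p) = 28.5 − 27.1/(17.8·2.28) = 27.832 °C.

27.8 °C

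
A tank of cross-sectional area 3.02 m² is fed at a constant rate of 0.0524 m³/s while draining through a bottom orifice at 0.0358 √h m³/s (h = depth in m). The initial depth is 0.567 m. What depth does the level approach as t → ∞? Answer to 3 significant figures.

2.14 m

Mass balance (ρ constant): A dh/dt = Q_in − 0.0358 √h. At steady state dh/dt = 0:
Q_in = 0.0358 √h_ss ⇒ √h_ss = 0.0524/0.0358 = 1.4637.
h_ss = 1.4637² = 2.1424 m. (Since h₀ = 0.567 m < h_ss, the level will rise toward this value.)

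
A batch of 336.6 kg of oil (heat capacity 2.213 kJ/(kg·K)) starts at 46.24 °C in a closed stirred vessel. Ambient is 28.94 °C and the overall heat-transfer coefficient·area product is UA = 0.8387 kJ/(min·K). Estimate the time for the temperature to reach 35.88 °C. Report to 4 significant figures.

811.2 min

Lumped-capacitance energy balance: M c_p dT/dt = UA(T_amb − T).
τ = M c_p/UA = 888.155 min; T_ss = T_amb = 28.9400 °C.
T(t) = T_ss + (T₀ − T_ss)e^(−t/τ); set T = 35.88:
t = −τ ln[(T − T_ss)/(T₀ − T_ss)] = −888.155 · ln(0.401156) = 811.245 min.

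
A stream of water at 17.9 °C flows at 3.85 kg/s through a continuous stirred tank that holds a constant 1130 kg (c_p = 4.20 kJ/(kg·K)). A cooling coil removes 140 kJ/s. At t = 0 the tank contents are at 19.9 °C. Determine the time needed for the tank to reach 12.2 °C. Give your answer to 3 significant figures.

First-law balance (no shaft work): M c_p dT/dt = ṁ c_p (T_in − T) − 140.
τ = M/ṁ = 293.51 s; T_ss = T_in − Q̇/(ṁ c_p) = 9.2420 °C.
T(t) = T_ss + (T₀ − T_ss) e^(−t/τ). Set T = 12.2:
e^(−t/τ) = (12.2 − 9.2420)/(19.9 − 9.2420) = 0.27754
t = −293.51 · ln(0.27754) = 376.22 s.

376 s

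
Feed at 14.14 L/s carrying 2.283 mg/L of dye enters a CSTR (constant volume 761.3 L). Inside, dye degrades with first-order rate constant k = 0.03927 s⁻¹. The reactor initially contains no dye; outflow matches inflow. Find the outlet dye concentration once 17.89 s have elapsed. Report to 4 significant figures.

0.4726 mg/L

V dC/dt = Q(C_in − C) − k V C.
dC/dt = (Q/V) C_in − (Q/V + k) C; effective rate a = Q/V + k = 0.0185735 + 0.03927 = 0.0578435 s⁻¹.
C_ss = Q C_in/(Q + kV) = 0.733069 mg/L; C(t) = C_ss + (C₀ − C_ss) e^(−a t).
C(17.89) = 0.733069 + (-0.733069)·e^(−0.0578435·17.89) = 0.733069 + (-0.733069)·0.355290 = 0.472617 mg/L.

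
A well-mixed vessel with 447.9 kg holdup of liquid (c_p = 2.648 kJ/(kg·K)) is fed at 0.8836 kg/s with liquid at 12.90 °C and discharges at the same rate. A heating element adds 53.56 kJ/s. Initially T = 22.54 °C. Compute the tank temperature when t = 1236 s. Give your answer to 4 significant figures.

Heat balance on the well-mixed liquid: M c_p dT/dt = ṁ c_p (T_in − T) + 53.56.
Rearrange: dT/dt = (T_ss − T)/τ with τ = M/ṁ = 506.904 s and T_ss = T_in + Q̇/(ṁ c_p) = 35.7911 °C.
Integrating: T(t) = T_ss + (T₀ − T_ss) e^(−t/τ).
T(1236) = 35.7911 + (-13.2511)·e^(−1236/506.904) = 35.7911 + (-13.2511)·0.0873062 = 34.6342 °C.

34.63 °C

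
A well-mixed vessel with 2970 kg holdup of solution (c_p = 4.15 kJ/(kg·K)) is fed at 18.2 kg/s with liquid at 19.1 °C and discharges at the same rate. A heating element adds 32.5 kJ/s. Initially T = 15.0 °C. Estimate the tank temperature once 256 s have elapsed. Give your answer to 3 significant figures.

First-law balance (no shaft work): M c_p dT/dt = ṁ c_p (T_in − T) + 32.5.
τ = M/ṁ = 163.19 s; T_ss = T_in + Q̇/(ṁ c_p) = 19.1 + 32.5/(18.2·4.15) = 19.530 °C.
This is linear first-order; T(t) = T_ss + (T₀ − T_ss) e^(−t/τ).
T(256) = 19.530 + (-4.5303)·e^(−256/163.19) = 19.530 + (-4.5303)·0.20830 = 18.587 °C.

18.6 °C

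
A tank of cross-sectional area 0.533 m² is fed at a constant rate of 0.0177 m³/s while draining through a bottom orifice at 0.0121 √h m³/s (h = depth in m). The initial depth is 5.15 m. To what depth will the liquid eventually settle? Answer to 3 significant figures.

A dh/dt = Q_in − 0.0121 √h. Steady state requires inflow = outflow:
Q_in = 0.0121 √h_ss ⇒ √h_ss = 0.0177/0.0121 = 1.4628.
h_ss = 1.4628² = 2.1398 m. (Since h₀ = 5.15 m > h_ss, the level will fall toward this value.)

2.14 m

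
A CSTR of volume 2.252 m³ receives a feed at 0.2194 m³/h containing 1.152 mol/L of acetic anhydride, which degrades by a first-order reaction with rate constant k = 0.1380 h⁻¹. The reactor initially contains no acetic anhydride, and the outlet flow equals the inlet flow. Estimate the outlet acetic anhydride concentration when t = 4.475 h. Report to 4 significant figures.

0.3105 mol/L

Species balance: V dC/dt = Q C_in − Q C − k V C.
This is linear with rate a = Q/V + k = 0.235425 h⁻¹.
C_ss = Q C_in/(Q + kV) = 0.476726 mol/L; C(t) = C_ss + (C₀ − C_ss) e^(−a t).
C(4.475) = 0.476726 + (-0.476726)·e^(−0.235425·4.475) = 0.476726 + (-0.476726)·0.348706 = 0.310489 mol/L.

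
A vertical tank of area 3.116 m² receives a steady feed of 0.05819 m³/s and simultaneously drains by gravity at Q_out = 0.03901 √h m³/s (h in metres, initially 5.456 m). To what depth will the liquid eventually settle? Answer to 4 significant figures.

Mass balance (ρ constant): A dh/dt = Q_in − 0.03901 √h. At steady state dh/dt = 0:
Q_in = 0.03901 √h_ss ⇒ √h_ss = 0.05819/0.03901 = 1.49167.
h_ss = 1.49167² = 2.22508 m. (Since h₀ = 5.456 m > h_ss, the level will fall toward this value.)

2.225 m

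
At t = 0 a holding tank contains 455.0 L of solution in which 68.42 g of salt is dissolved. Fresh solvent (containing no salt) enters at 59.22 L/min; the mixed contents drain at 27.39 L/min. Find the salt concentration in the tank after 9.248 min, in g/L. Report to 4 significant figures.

0.05943 g/L

Total volume: dV/dt = Q_in − Q_out = 31.8300 L/min, so V(t) = 455.0 + 31.8300 t and V(9.248) = 749.364 L.
No salt enters, so dm/dt = −Q_out · (m/V).
Separate: dm/m = −Q_out dt/V(t) ⇒ ln(m/m₀) = −(Q_out/(Q_in−Q_out)) ln(V/V₀).
m = m₀ (V₀/V)^(Q_out/(Q_in−Q_out)) = 68.42 × (455.0/749.364)^(0.860509) = 44.5376 g.
C = m/V = 44.5376/749.364 = 0.0594339 g/L.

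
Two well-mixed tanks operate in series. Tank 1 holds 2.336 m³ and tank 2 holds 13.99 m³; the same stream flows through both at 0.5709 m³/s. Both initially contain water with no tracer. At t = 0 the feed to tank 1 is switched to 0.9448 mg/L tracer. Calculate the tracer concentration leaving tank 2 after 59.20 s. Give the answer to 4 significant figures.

0.8435 mg/L

Time constants: τᵢ = Vᵢ/Q for each well-mixed tank.
τ₁ = 2.336/0.5709 = 4.09178 s; τ₂ = 13.99/0.5709 = 24.5052 s.
Tank 1: C₁ = C_in(1 − e^(−t/τ₁)). Tank 2 (τ₁ ≠ τ₂): C₂ = C_in[1 − (τ₁ e^(−t/τ₁) − τ₂ e^(−t/τ₂))/(τ₁ − τ₂)].
At t = 59.20: e^(−t/τ₁) = 5.20741e-07, e^(−t/τ₂) = 0.0892944.
C₂ = 0.9448·[1 − (4.09178·5.20741e-07 − 24.5052·0.0892944)/(-20.4134)] = 0.9448·0.892807 = 0.843524 mg/L.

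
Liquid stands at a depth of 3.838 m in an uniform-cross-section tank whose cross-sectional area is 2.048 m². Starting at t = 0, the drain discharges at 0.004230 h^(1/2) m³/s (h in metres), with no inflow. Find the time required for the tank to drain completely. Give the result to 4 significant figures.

Unsteady balance on liquid volume: A dh/dt = −0.004230 √h.
This is separable: 2 d(√h)/dt = −0.004230/A, so √h = √h₀ − (0.004230/(2A)) t.
Tank is empty when √h = 0: t_empty = 2A√h₀/0.004230.
t_empty = 2·2.048·√3.838/0.004230 = 4.09600·1.95908/0.004230 = 1897.02 s.

1897 s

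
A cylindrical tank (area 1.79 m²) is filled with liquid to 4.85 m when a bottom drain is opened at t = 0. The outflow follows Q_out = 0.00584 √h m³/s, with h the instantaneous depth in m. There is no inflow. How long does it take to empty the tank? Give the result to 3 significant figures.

Accumulation of liquid (constant cross-section A): A dh/dt = −0.00584 √h.
∫ h^(−1/2) dh = −(0.00584/A) ∫ dt, giving 2√h = 2√h₀ − (0.00584/A) t.
Set h = 0: 2√h₀ = (0.00584/A) t_empty ⇒ t_empty = 2A√h₀/0.00584.
t_empty = 2·1.79·√4.85/0.00584 = 3.5800·2.2023/0.00584 = 1350.0 s.

1350 s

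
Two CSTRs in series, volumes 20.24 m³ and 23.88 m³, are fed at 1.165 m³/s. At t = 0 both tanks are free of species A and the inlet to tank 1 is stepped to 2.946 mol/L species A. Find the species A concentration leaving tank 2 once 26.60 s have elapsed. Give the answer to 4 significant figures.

Species balance on tank i: dCᵢ/dt = (Cᵢ₋₁ − Cᵢ)/τᵢ with τᵢ = Vᵢ/Q.
τ₁ = 20.24/1.165 = 17.3734 s; τ₂ = 23.88/1.165 = 20.4979 s.
Solving the cascade with C₁(0)=C₂(0)=0 gives C₂(t) = C_in[1 − (τ₁ e^(−t/τ₁) − τ₂ e^(−t/τ₂))/(τ₁ − τ₂)].
At t = 26.60: e^(−t/τ₁) = 0.216303, e^(−t/τ₂) = 0.273160.
C₂ = 2.946·[1 − (17.3734·0.216303 − 20.4979·0.273160)/(-3.12446)] = 2.946·0.410686 = 1.20988 mol/L.

1.210 mol/L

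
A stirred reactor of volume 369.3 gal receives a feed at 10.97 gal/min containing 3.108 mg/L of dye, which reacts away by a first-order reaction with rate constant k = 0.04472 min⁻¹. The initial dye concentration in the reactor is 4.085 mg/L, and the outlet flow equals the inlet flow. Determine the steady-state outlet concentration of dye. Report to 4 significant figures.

Accumulation = in − out − consumed: V dC/dt = Q C_in − Q C − k V C.
At steady state: 0 = Q C_in − (Q + kV) C_ss, so C_ss = Q C_in/(Q + kV).
C_ss = 10.97·3.108/(10.97 + 0.04472·369.3) = 34.0948/27.4851 = 1.24048 mg/L.

1.240 mg/L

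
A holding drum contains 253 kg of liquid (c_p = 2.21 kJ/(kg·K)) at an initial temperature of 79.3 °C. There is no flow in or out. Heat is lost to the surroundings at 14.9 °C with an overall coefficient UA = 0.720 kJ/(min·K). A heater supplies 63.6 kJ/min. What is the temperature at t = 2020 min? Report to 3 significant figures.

First-law balance (no shaft work): M c_p dT/dt = −UA(T − T_amb) + Q̇.
dT/dt = (T_ss − T)/τ with T_ss = T_amb + Q̇/UA = 14.9 + 63.6/0.720 = 103.23 °C, τ = M c_p/UA = 253·2.21/0.720 = 776.57 min.
T approaches T_ss exponentially: T(t) = T_ss + (T₀ − T_ss) e^(−t/τ).
T(2020) = 103.23 + (-23.933)·0.074186 = 101.46 °C.

101 °C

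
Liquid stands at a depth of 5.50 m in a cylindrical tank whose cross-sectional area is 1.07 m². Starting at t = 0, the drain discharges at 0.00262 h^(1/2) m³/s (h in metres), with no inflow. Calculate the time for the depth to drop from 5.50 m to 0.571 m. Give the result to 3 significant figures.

1300 s

With no inflow, A dh/dt = −0.00262 √h.
∫ h^(−1/2) dh = −(0.00262/A) ∫ dt, giving 2√h = 2√h₀ − (0.00262/A) t.
t = 2A(√h₀ − √h)/0.00262 = 2·1.07·(√5.50 − √0.571)/0.00262
  = 2.1400 × (2.3452 − 0.75565) / 0.00262 = 1298.3 s.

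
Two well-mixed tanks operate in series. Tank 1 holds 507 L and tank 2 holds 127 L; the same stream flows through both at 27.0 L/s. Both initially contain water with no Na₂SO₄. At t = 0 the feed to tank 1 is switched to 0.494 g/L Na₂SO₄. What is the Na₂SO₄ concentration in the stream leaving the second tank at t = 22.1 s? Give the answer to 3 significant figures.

Each tank obeys Vᵢ dCᵢ/dt = Q(Cᵢ₋₁ − Cᵢ), so τᵢ = Vᵢ/Q.
τ₁ = 507/27.0 = 18.778 s; τ₂ = 127/27.0 = 4.7037 s.
Solving the cascade with C₁(0)=C₂(0)=0 gives C₂(t) = C_in[1 − (τ₁ e^(−t/τ₁) − τ₂ e^(−t/τ₂))/(τ₁ − τ₂)].
At t = 22.1: e^(−t/τ₁) = 0.30823, e^(−t/τ₂) = 0.0091096.
C₂ = 0.494·[1 − (18.778·0.30823 − 4.7037·0.0091096)/(14.074)] = 0.494·0.59181 = 0.29235 g/L.

0.292 g/L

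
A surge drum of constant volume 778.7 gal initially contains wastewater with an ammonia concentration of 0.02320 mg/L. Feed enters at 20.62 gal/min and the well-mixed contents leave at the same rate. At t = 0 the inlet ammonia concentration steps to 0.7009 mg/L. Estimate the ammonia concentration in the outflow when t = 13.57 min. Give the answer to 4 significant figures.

0.2278 mg/L

Unsteady species balance (constant V, well mixed): V dC/dt = Q(C_in − C).
Time constant τ = V/Q = 778.7/20.62 = 37.7643 min.
This is linear first-order; C(t) = C_in + (C₀ − C_in) e^(−t/τ).
C(13.57) = 0.7009 + (0.02320 − 0.7009)·e^(−13.57/37.7643) = 0.7009 + (-0.677700)·0.698141 = 0.227770 mg/L.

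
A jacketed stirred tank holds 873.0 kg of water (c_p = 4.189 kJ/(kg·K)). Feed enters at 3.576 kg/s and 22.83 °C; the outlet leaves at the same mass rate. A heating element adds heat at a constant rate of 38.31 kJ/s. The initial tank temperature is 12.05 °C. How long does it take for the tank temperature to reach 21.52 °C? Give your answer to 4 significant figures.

302.2 s

Heat balance on the well-mixed liquid: M c_p dT/dt = ṁ c_p (T_in − T) + 38.31.
τ = M/ṁ = 244.128 s; T_ss = T_in + Q̇/(ṁ c_p) = 25.3874 °C.
T(t) = T_ss + (T₀ − T_ss) e^(−t/τ). Set T = 21.52:
e^(−t/τ) = (21.52 − 25.3874)/(12.05 − 25.3874) = 0.289968
t = −244.128 · ln(0.289968) = 302.226 s.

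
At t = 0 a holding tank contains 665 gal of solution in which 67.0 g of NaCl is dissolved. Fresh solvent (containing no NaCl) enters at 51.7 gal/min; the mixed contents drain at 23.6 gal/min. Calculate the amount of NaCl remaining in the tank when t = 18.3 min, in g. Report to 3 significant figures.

Let m(t) be the amount of NaCl. Volume: V(t) = V₀ + (Q_in − Q_out) t = 665 + 28.100 t; V(18.3) = 1179.2 gal.
Species balance (pure solvent in): dm/dt = −Q_out · m/V(t).
dm/m = −Q_out dt/(V₀ + 28.100 t); integrating gives ln(m/m₀) = −(Q_out/(Q_in−Q_out)) ln(V/V₀).
m = m₀ (V₀/V)^(Q_out/(Q_in−Q_out)) = 67.0 × (665/1179.2)^(0.83986) = 41.413 g.

41.4 g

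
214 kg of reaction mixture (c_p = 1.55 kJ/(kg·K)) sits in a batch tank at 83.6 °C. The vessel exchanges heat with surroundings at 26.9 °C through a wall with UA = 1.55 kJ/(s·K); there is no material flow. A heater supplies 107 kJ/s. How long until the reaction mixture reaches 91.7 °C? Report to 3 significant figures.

Lumped-capacitance energy balance: M c_p dT/dt = UA(T_amb − T) + Q̇.
τ = M c_p/UA = 214.00 s; T_ss = T_amb + Q̇/UA = 26.9 + 107/1.55 = 95.932 °C.
T(t) = T_ss + (T₀ − T_ss)e^(−t/τ); set T = 91.7:
t = −τ ln[(T − T_ss)/(T₀ − T_ss)] = −214.00 · ln(0.34319) = 228.87 s.

229 s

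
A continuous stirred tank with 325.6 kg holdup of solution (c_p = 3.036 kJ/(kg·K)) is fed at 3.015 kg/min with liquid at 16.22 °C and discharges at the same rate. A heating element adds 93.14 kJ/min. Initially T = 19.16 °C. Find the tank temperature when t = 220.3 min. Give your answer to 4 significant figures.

Unsteady energy balance on the tank contents: M c_p dT/dt = ṁ c_p (T_in − T) + 93.14.
τ = M/ṁ = 107.993 min; T_ss = T_in + Q̇/(ṁ c_p) = 16.22 + 93.14/(3.015·3.036) = 26.3953 °C.
T approaches T_ss exponentially: T(t) = T_ss + (T₀ − T_ss) e^(−t/τ).
T(220.3) = 26.3953 + (-7.23530)·e^(−220.3/107.993) = 26.3953 + (-7.23530)·0.130036 = 25.4544 °C.

25.45 °C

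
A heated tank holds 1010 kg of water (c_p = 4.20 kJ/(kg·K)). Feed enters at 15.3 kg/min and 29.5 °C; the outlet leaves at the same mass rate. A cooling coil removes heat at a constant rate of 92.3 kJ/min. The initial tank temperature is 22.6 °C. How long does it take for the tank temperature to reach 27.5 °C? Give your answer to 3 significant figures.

M c_p dT/dt = ṁ c_p (T_in − T) − Q̇.
τ = M/ṁ = 66.013 min; T_ss = T_in − Q̇/(ṁ c_p) = 28.064 °C.
T(t) = T_ss + (T₀ − T_ss) e^(−t/τ). Set T = 27.5:
e^(−t/τ) = (27.5 − 28.064)/(22.6 − 28.064) = 0.10316
t = −66.013 · ln(0.10316) = 149.94 min.

150 min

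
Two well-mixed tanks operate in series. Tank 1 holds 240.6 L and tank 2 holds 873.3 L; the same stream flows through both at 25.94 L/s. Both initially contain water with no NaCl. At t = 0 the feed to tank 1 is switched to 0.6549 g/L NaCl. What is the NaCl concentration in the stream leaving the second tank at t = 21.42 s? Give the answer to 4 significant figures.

0.2012 g/L

Each tank obeys Vᵢ dCᵢ/dt = Q(Cᵢ₋₁ − Cᵢ), so τᵢ = Vᵢ/Q.
τ₁ = 240.6/25.94 = 9.27525 s; τ₂ = 873.3/25.94 = 33.6662 s.
Solving the cascade with C₁(0)=C₂(0)=0 gives C₂(t) = C_in[1 − (τ₁ e^(−t/τ₁) − τ₂ e^(−t/τ₂))/(τ₁ − τ₂)].
At t = 21.42: e^(−t/τ₁) = 0.0993236, e^(−t/τ₂) = 0.529275.
C₂ = 0.6549·[1 − (9.27525·0.0993236 − 33.6662·0.529275)/(-24.3909)] = 0.6549·0.307225 = 0.201202 g/L.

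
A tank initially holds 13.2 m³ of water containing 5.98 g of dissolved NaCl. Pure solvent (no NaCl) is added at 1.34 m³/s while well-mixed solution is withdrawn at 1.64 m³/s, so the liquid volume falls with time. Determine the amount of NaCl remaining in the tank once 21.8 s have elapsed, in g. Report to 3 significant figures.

Let m(t) be the amount of NaCl. Volume: V(t) = V₀ + (Q_in − Q_out) t = 13.2 − 0.30000 t; V(21.8) = 6.6600 m³.
No NaCl enters, so dm/dt = −Q_out · (m/V).
Separate: dm/m = −Q_out dt/V(t) ⇒ ln(m/m₀) = −(Q_out/(Q_in−Q_out)) ln(V/V₀).
m = m₀ (V₀/V)^(Q_out/(Q_in−Q_out)) = 5.98 × (13.2/6.6600)^(-5.4667) = 0.14209 g.

0.142 g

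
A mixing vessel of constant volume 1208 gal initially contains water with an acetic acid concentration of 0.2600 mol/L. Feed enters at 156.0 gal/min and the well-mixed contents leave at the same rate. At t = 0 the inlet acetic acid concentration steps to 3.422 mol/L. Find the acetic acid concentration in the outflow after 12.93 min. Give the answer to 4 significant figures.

2.827 mol/L

Species balance on the tank: V dC/dt = Q(C_in − C).
So dC/dt = (C_in − C)/τ with τ = V/Q = 1208/156.0 = 7.74359 min.
Integrating: C(t) = C_in + (C₀ − C_in) e^(−t/τ).
C(12.93) = 3.422 + (0.2600 − 3.422)·e^(−12.93/7.74359) = 3.422 + (-3.16200)·0.188291 = 2.82662 mol/L.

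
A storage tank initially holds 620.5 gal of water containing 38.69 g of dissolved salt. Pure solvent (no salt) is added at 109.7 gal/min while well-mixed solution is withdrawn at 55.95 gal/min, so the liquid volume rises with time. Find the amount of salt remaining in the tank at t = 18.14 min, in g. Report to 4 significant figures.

14.48 g

Total volume: dV/dt = Q_in − Q_out = 53.7500 gal/min, so V(t) = 620.5 + 53.7500 t and V(18.14) = 1595.53 gal.
Solute balance: dm/dt = 0 − Q_out C = −Q_out m/V(t).
Separate: dm/m = −Q_out dt/V(t) ⇒ ln(m/m₀) = −(Q_out/(Q_in−Q_out)) ln(V/V₀).
m = m₀ (V₀/V)^(Q_out/(Q_in−Q_out)) = 38.69 × (620.5/1595.53)^(1.04093) = 14.4760 g.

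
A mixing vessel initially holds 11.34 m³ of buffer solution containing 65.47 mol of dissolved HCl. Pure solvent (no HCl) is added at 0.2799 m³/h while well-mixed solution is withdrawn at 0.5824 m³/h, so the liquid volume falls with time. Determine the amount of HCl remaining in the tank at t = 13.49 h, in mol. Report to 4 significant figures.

Let m(t) be the amount of HCl. Volume: V(t) = V₀ + (Q_in − Q_out) t = 11.34 − 0.302500 t; V(13.49) = 7.25927 m³.
Species balance (pure solvent in): dm/dt = −Q_out · m/V(t).
dm/m = −Q_out dt/(V₀ − 0.302500 t); integrating gives ln(m/m₀) = −(Q_out/(Q_in−Q_out)) ln(V/V₀).
m = m₀ (V₀/V)^(Q_out/(Q_in−Q_out)) = 65.47 × (11.34/7.25927)^(-1.92529) = 27.7380 mol.

27.74 mol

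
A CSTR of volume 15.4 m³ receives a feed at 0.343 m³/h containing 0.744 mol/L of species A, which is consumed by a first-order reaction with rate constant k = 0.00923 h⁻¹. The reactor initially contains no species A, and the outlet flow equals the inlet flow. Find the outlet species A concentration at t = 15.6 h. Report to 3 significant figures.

0.204 mol/L

Accumulation = in − out − consumed: V dC/dt = Q C_in − Q C − k V C.
dC/dt = (Q/V) C_in − (Q/V + k) C; effective rate a = Q/V + k = 0.022273 + 0.00923 = 0.031503 h⁻¹.
C_ss = Q C_in/(Q + kV) = 0.52602 mol/L; C(t) = C_ss + (C₀ − C_ss) e^(−a t).
C(15.6) = 0.52602 + (-0.52602)·e^(−0.031503·15.6) = 0.52602 + (-0.52602)·0.61174 = 0.20423 mol/L.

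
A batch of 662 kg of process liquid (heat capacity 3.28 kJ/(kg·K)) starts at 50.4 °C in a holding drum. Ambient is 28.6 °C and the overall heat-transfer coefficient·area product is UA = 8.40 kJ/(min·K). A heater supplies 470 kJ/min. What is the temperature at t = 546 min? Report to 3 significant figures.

80.4 °C

M c_p dT/dt = −UA(T − T_amb) + Q̇.
dT/dt = (T_ss − T)/τ with T_ss = T_amb + Q̇/UA = 28.6 + 470/8.40 = 84.552 °C, τ = M c_p/UA = 662·3.28/8.40 = 258.50 min.
Integrating: T(t) = T_ss + (T₀ − T_ss) e^(−t/τ).
T(546) = 84.552 + (-34.152)·0.12097 = 80.421 °C.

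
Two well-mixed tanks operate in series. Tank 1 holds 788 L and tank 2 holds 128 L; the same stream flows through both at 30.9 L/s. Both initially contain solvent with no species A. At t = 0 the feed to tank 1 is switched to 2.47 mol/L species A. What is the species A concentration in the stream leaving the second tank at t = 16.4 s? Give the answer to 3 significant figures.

0.929 mol/L

Each tank obeys Vᵢ dCᵢ/dt = Q(Cᵢ₋₁ − Cᵢ), so τᵢ = Vᵢ/Q.
τ₁ = 788/30.9 = 25.502 s; τ₂ = 128/30.9 = 4.1424 s.
Solving the cascade with C₁(0)=C₂(0)=0 gives C₂(t) = C_in[1 − (τ₁ e^(−t/τ₁) − τ₂ e^(−t/τ₂))/(τ₁ − τ₂)].
At t = 16.4: e^(−t/τ₁) = 0.52566, e^(−t/τ₂) = 0.019081.
C₂ = 2.47·[1 − (25.502·0.52566 − 4.1424·0.019081)/(21.359)] = 2.47·0.37609 = 0.92895 mol/L.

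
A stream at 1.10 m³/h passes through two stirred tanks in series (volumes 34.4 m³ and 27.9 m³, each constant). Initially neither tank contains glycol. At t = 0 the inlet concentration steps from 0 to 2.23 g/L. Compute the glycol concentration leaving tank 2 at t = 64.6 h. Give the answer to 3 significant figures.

1.48 g/L

Species balance on tank i: dCᵢ/dt = (Cᵢ₋₁ − Cᵢ)/τᵢ with τᵢ = Vᵢ/Q.
τ₁ = 34.4/1.10 = 31.273 h; τ₂ = 27.9/1.10 = 25.364 h.
Tank 1: C₁ = C_in(1 − e^(−t/τ₁)). Tank 2 (τ₁ ≠ τ₂): C₂ = C_in[1 − (τ₁ e^(−t/τ₁) − τ₂ e^(−t/τ₂))/(τ₁ − τ₂)].
At t = 64.6: e^(−t/τ₁) = 0.12673, e^(−t/τ₂) = 0.078320.
C₂ = 2.23·[1 − (31.273·0.12673 − 25.364·0.078320)/(5.9091)] = 2.23·0.66548 = 1.4840 g/L.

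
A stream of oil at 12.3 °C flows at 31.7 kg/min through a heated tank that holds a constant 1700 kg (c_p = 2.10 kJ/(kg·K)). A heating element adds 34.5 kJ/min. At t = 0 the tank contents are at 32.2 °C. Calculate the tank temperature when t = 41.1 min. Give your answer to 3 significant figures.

Unsteady energy balance on the tank contents: M c_p dT/dt = ṁ c_p (T_in − T) + 34.5.
Rearrange: dT/dt = (T_ss − T)/τ with τ = M/ṁ = 53.628 min and T_ss = T_in + Q̇/(ṁ c_p) = 12.818 °C.
Solution: T(t) = T_ss + (T₀ − T_ss) e^(−t/τ).
T(41.1) = 12.818 + (19.382)·e^(−41.1/53.628) = 12.818 + (19.382)·0.46469 = 21.825 °C.

21.8 °C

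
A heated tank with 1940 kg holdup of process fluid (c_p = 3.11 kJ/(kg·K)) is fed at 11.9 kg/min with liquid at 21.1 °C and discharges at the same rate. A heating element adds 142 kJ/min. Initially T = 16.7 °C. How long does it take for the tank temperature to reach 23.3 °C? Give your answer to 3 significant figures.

263 min

Unsteady energy balance on the tank contents: M c_p dT/dt = ṁ c_p (T_in − T) + 142.
τ = M/ṁ = 163.03 min; T_ss = T_in + Q̇/(ṁ c_p) = 24.937 °C.
T(t) = T_ss + (T₀ − T_ss) e^(−t/τ). Set T = 23.3:
e^(−t/τ) = (23.3 − 24.937)/(16.7 − 24.937) = 0.19873
t = −163.03 · ln(0.19873) = 263.42 min.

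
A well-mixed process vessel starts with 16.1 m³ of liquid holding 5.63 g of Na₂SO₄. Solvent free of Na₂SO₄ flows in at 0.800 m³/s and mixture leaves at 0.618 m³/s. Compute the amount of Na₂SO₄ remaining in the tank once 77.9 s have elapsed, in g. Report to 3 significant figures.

0.659 g

Let m(t) be the amount of Na₂SO₄. Volume: V(t) = V₀ + (Q_in − Q_out) t = 16.1 + 0.18200 t; V(77.9) = 30.278 m³.
Species balance (pure solvent in): dm/dt = −Q_out · m/V(t).
Separate: dm/m = −Q_out dt/V(t) ⇒ ln(m/m₀) = −(Q_out/(Q_in−Q_out)) ln(V/V₀).
m = m₀ (V₀/V)^(Q_out/(Q_in−Q_out)) = 5.63 × (16.1/30.278)^(3.3956) = 0.65932 g.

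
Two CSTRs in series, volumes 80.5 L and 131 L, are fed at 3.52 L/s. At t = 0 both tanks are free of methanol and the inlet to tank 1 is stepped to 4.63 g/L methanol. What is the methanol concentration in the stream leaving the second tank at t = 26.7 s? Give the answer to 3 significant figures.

1.07 g/L

Species balance on tank i: dCᵢ/dt = (Cᵢ₋₁ − Cᵢ)/τᵢ with τᵢ = Vᵢ/Q.
τ₁ = 80.5/3.52 = 22.869 s; τ₂ = 131/3.52 = 37.216 s.
Tank 1: C₁ = C_in(1 − e^(−t/τ₁)). Tank 2 (τ₁ ≠ τ₂): C₂ = C_in[1 − (τ₁ e^(−t/τ₁) − τ₂ e^(−t/τ₂))/(τ₁ − τ₂)].
At t = 26.7: e^(−t/τ₁) = 0.31114, e^(−t/τ₂) = 0.48800.
C₂ = 4.63·[1 − (22.869·0.31114 − 37.216·0.48800)/(-14.347)] = 4.63·0.23007 = 1.0652 g/L.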